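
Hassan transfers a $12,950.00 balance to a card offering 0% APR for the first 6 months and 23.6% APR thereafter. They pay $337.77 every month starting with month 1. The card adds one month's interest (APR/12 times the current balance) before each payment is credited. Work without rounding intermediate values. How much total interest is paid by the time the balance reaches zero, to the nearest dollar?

Promo months 1–6 at r₀ = 0%/12 = 0; months 7+ at r₁ = 23.6%/12 = 0.0196667.
After month 6 (no interest yet): B = $12,950.00 − 6·$337.77 = $10,923.38.
Then at r₁ with $337.77/mo: n₂ = −ln(1 − r₁·B/P)/ln(1+r₁) ≈ 51.89 → 52 more payments.
Total paid = 57·$337.77 + $301.66 = $19,554.55; interest = $19,554.55 − $12,950.00 = $6,604.55.

$6,605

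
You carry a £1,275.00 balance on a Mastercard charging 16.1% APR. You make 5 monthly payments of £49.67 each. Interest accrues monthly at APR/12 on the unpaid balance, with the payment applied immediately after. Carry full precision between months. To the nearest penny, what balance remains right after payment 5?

£1,107.75

Monthly rate r = 16.1%/12 = 1.34167% = 0.0134167.
Each month: B ← B·(1+r) − £49.67.
Month 1: interest £17.11; balance after payment £1,242.44.
Month 2: interest £16.67; balance after payment £1,209.44.
Month 3: interest £16.23; balance after payment £1,175.99.
Month 4: interest £15.78; balance after payment £1,142.10.
Month 5: interest £15.32; balance after payment £1,107.75.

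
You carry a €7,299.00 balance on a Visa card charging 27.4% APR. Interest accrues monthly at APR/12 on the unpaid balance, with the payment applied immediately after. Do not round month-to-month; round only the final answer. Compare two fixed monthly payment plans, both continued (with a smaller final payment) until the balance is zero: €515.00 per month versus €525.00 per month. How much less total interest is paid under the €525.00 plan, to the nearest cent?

€38.59

Monthly rate r = 27.4%/12 = 2.28333% = 0.0228333.
At €515.00/mo: n = ⌈−ln(1 − rB₀/P)/ln(1+r)⌉ = 18 payments (last €165.23); total interest = total paid − €7,299.00 = €1,621.23.
At €525.00/mo: 17 payments (last €481.64); total interest €1,582.64.
Interest saved = €1,621.23 − €1,582.64 = €38.59.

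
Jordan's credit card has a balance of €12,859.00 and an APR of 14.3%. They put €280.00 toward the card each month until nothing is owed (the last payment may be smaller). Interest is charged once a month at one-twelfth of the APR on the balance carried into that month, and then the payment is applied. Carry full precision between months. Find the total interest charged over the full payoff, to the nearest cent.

€5,872.06

Monthly rate r = 14.3%/12 = 1.19167% = 0.0119167.
Payoff takes n = ⌈−ln(1 − rB₀/P)/ln(1+r)⌉ = ⌈66.896⌉ = 67 payments; the last is €251.06.
Total paid = 66·€280.00 + €251.06 = €18,731.06.
Total interest = total paid − principal = €18,731.06 − €12,859.00 = €5,872.06.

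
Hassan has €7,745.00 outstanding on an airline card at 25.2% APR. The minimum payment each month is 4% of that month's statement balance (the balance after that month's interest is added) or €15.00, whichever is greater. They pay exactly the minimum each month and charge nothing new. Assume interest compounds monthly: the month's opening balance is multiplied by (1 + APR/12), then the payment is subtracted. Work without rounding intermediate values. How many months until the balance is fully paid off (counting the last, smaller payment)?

187 months

Monthly rate r = 25.2%/12 = 2.1% = 0.021.
While 4% of the post-interest balance exceeds €15.00, each month B ← (B·(1+r))·(1 − 0.04), i.e. B shrinks by the factor (1+r)·0.96 = 0.98016.
This holds for months 1–153. Entering month 154 the balance is €360.96; 4% of the post-interest balance is now below €15.00, so the flat €15.00 minimum applies from here.
From month 154 a fixed €15.00 at rate r clears €360.96 in 34 more payments. Total: 153 + 34 = 187 months.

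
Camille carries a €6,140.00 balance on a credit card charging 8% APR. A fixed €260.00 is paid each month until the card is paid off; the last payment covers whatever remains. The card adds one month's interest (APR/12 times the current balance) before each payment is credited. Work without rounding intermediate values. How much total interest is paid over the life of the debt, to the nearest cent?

Monthly rate r = 8%/12 = 0.666667% = 0.00666667.
Payoff takes n = ⌈−ln(1 − rB₀/P)/ln(1+r)⌉ = ⌈25.781⌉ = 26 payments; the last is €203.31.
Total paid = 25·€260.00 + €203.31 = €6,703.31.
Total interest = total paid − principal = €6,703.31 − €6,140.00 = €563.31.

€563.31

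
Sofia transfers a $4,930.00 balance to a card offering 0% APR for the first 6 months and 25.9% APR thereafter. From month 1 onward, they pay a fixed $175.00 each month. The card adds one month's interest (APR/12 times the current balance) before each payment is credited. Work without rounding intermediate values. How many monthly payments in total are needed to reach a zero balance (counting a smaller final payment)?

Promo months 1–6 at r₀ = 0%/12 = 0; months 7+ at r₁ = 25.9%/12 = 0.0215833.
After month 6 (no interest yet): B = $4,930.00 − 6·$175.00 = $3,880.00.
Then at r₁ with $175.00/mo: n₂ = −ln(1 − r₁·B/P)/ln(1+r₁) ≈ 30.49 → 31 more payments.

37 payments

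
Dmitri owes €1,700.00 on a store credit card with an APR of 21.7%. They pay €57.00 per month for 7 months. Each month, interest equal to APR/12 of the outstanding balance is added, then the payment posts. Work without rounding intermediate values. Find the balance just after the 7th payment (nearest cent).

Monthly rate r = 21.7%/12 = 1.80833% = 0.0180833.
Each month: B ← B·(1+r) − €57.00.
Month 1: interest €30.74; balance after payment €1,673.74.
Month 2: interest €30.27; balance after payment €1,647.01.
Month 3: interest €29.78; balance after payment €1,619.79.
Month 4: interest €29.29; balance after payment €1,592.08.
Month 5: interest €28.79; balance after payment €1,563.87.
Month 6: interest €28.28; balance after payment €1,535.15.
Month 7: interest €27.76; balance after payment €1,505.91.

€1,505.91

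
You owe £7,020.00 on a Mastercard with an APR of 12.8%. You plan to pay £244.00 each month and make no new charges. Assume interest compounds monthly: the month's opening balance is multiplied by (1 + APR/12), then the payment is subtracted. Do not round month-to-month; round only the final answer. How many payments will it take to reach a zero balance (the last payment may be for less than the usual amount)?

35 months

Monthly rate r = 12.8%/12 = 1.06667% = 0.0106667.
Recurrence: B ← B·(1+r) − £244.00.
Month 1: interest £74.88; balance after payment £6,850.88.
Month 2: interest £73.08; balance after payment £6,679.96.
Closed form: n = −ln(1 − rB₀/P)/ln(1+r) = −ln(0.69311)/ln(1.01067) ≈ 34.548, so the balance reaches zero during payment 35.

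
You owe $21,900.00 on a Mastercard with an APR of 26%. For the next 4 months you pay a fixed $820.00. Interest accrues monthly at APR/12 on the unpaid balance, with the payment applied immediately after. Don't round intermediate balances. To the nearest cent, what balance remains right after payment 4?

Monthly rate r = 26%/12 = 2.16667% = 0.0216667.
Each month: B ← B·(1+r) − $820.00.
Month 1: interest $474.50; balance after payment $21,554.50.
Month 2: interest $467.01; balance after payment $21,201.51.
Month 3: interest $459.37; balance after payment $20,840.88.
Month 4: interest $451.55; balance after payment $20,472.43.

$20,472.43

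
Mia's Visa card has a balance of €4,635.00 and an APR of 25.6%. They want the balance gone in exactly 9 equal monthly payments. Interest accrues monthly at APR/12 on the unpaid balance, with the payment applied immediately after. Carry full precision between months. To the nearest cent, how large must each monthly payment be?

Monthly rate r = 25.6%/12 = 2.13333% = 0.0213333.
Level-payment amortization: P = B₀·r / (1 − (1+r)^(−n)) = 4635.00·0.0213333 / (1 − 1.02133^(−9)).
Denominator 1 − (1+r)^(−9) = 0.17302488.
P = 98.88 / 0.17302488 ≈ 571.48.

€571.48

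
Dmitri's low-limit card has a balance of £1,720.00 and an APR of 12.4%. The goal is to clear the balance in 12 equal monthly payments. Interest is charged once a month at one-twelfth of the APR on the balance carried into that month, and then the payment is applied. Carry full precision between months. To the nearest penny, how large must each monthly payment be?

£153.14

Monthly rate r = 12.4%/12 = 1.03333% = 0.0103333.
Level-payment amortization: P = B₀·r / (1 − (1+r)^(−n)) = 1720.00·0.0103333 / (1 − 1.01033^(−12)).
Denominator 1 − (1+r)^(−12) = 0.116057897.
P = 17.7733 / 0.116057897 ≈ 153.14.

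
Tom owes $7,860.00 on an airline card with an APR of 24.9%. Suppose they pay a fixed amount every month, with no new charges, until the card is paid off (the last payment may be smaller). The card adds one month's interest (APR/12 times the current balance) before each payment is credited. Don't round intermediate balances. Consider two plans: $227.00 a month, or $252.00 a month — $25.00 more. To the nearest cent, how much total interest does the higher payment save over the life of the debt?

$1,226.27

Monthly rate r = 24.9%/12 = 2.075% = 0.02075.
At $227.00/mo: n = ⌈−ln(1 − rB₀/P)/ln(1+r)⌉ = 62 payments (last $163.56); total interest = total paid − $7,860.00 = $6,150.56.
At $252.00/mo: 51 payments (last $184.29); total interest $4,924.29.
Interest saved = $6,150.56 − $4,924.29 = $1,226.27.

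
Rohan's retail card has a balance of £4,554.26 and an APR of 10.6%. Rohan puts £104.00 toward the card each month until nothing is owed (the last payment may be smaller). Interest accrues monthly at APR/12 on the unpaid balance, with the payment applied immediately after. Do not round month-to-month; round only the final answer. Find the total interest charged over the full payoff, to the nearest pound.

£1,230

Monthly rate r = 10.6%/12 = 0.883333% = 0.00883333.
Payoff takes n = ⌈−ln(1 − rB₀/P)/ln(1+r)⌉ = ⌈55.614⌉ = 56 payments; the last is £63.93.
Total paid = 55·£104.00 + £63.93 = £5,783.93.
Total interest = total paid − principal = £5,783.93 − £4,554.26 = £1,229.67.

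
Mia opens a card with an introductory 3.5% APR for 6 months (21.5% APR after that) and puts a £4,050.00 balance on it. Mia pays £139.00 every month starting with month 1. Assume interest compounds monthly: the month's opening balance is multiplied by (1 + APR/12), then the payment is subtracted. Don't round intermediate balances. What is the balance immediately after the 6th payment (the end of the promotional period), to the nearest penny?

Promo months 1–6 at r₀ = 3.5%/12 = 0.00291667; months 7+ at r₁ = 21.5%/12 = 0.0179167.
After month 6: iterate B ← B·(1+r₀) − £139.00 for 6 months → £3,281.29.

£3,281.29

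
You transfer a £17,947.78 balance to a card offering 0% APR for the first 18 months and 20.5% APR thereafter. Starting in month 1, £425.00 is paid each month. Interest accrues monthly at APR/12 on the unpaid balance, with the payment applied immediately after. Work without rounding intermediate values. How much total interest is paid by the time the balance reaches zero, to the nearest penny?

£3,109.09

Promo months 1–18 at r₀ = 0%/12 = 0; months 19+ at r₁ = 20.5%/12 = 0.0170833.
After month 18 (no interest yet): B = £17,947.78 − 18·£425.00 = £10,297.78.
Then at r₁ with £425.00/mo: n₂ = −ln(1 − r₁·B/P)/ln(1+r₁) ≈ 31.54 → 32 more payments.
Total paid = 49·£425.00 + £231.87 = £21,056.87; interest = £21,056.87 − £17,947.78 = £3,109.09.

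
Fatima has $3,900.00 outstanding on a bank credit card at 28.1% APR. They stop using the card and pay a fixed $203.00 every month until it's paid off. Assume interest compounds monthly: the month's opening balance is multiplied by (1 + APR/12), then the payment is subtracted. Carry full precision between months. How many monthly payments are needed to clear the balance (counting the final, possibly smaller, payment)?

Monthly rate r = 28.1%/12 = 2.34167% = 0.0234167.
Recurrence: B ← B·(1+r) − $203.00.
Month 1: interest $91.33; balance after payment $3,788.32.
Month 2: interest $88.71; balance after payment $3,674.03.
Closed form: n = −ln(1 − rB₀/P)/ln(1+r) = −ln(0.55012)/ln(1.02342) ≈ 25.818, so the balance reaches zero during payment 26.

26 payments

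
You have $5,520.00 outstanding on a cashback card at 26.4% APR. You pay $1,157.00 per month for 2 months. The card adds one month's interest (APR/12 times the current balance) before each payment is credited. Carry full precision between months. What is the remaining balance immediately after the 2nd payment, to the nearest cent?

$3,426.10

Monthly rate r = 26.4%/12 = 2.2% = 0.022.
Each month: B ← B·(1+r) − $1,157.00.
Month 1: interest $121.44; balance after payment $4,484.44.
Month 2: interest $98.66; balance after payment $3,426.10.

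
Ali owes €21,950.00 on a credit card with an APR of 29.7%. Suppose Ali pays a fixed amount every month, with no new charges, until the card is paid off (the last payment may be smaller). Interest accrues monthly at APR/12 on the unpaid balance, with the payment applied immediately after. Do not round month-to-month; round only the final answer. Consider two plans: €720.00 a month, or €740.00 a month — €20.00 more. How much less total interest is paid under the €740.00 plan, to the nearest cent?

Monthly rate r = 29.7%/12 = 2.475% = 0.02475.
At €720.00/mo: n = ⌈−ln(1 − rB₀/P)/ln(1+r)⌉ = 58 payments (last €326.44); total interest = total paid − €21,950.00 = €19,416.44.
At €740.00/mo: 55 payments (last €139.12); total interest €18,149.12.
Interest saved = €19,416.44 − €18,149.12 = €1,267.32.

€1,267.32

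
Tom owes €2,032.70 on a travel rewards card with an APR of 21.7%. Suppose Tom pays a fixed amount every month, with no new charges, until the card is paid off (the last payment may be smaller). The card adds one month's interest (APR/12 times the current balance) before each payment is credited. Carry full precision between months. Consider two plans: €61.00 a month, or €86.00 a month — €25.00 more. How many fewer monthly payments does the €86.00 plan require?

20 fewer payments

Monthly rate r = 21.7%/12 = 1.80833% = 0.0180833.
At €61.00/mo: n = ⌈−ln(1 − rB₀/P)/ln(1+r)⌉ = 52 payments (last €30.01); total interest = total paid − €2,032.70 = €1,108.31.
At €86.00/mo: 32 payments (last €9.80); total interest €643.10.
Payments saved = 52 − 32 = 20.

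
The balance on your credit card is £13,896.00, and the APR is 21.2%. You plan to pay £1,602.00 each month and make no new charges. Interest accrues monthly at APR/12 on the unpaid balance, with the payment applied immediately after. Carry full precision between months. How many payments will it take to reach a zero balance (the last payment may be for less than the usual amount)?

Monthly rate r = 21.2%/12 = 1.76667% = 0.0176667.
Recurrence: B ← B·(1+r) − £1,602.00.
Month 1: interest £245.50; balance after payment £12,539.50.
Month 2: interest £221.53; balance after payment £11,159.03.
Closed form: n = −ln(1 − rB₀/P)/ln(1+r) = −ln(0.84676)/ln(1.01767) ≈ 9.499, so the balance reaches zero during payment 10.

10 payments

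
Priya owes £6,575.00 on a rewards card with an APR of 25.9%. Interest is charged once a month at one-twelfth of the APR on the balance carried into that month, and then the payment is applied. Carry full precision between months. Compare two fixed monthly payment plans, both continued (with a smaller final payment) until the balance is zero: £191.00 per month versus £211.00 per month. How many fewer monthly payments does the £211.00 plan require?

Monthly rate r = 25.9%/12 = 2.15833% = 0.0215833.
At £191.00/mo: n = ⌈−ln(1 − rB₀/P)/ln(1+r)⌉ = 64 payments (last £119.82); total interest = total paid − £6,575.00 = £5,577.82.
At £211.00/mo: 53 payments (last £60.35); total interest £4,457.35.
Payments saved = 64 − 53 = 11.

11 fewer payments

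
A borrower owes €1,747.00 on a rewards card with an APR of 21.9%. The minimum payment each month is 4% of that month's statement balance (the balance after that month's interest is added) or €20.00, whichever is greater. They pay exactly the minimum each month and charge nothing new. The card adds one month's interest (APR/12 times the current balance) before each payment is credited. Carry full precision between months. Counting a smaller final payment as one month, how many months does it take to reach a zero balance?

89 months

Monthly rate r = 21.9%/12 = 1.825% = 0.01825.
While 4% of the post-interest balance exceeds €20.00, each month B ← (B·(1+r))·(1 − 0.04), i.e. B shrinks by the factor (1+r)·0.96 = 0.97752.
This holds for months 1–56. Entering month 57 the balance is €489.02; 4% of the post-interest balance is now below €20.00, so the flat €20.00 minimum applies from here.
From month 57 a fixed €20.00 at rate r clears €489.02 in 33 more payments. Total: 56 + 33 = 89 months.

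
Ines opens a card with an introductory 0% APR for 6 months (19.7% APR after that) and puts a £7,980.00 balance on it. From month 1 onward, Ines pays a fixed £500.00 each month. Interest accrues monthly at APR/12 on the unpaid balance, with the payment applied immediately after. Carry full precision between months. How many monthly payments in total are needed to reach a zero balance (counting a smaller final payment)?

17 payments

Promo months 1–6 at r₀ = 0%/12 = 0; months 7+ at r₁ = 19.7%/12 = 0.0164167.
After month 6 (no interest yet): B = £7,980.00 − 6·£500.00 = £4,980.00.
Then at r₁ with £500.00/mo: n₂ = −ln(1 − r₁·B/P)/ln(1+r₁) ≈ 10.96 → 11 more payments.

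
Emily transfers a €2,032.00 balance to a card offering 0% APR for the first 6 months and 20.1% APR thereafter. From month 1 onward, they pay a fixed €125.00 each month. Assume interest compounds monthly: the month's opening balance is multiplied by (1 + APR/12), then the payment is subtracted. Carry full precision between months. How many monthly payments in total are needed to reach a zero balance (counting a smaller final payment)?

18 payments

Promo months 1–6 at r₀ = 0%/12 = 0; months 7+ at r₁ = 20.1%/12 = 0.01675.
After month 6 (no interest yet): B = €2,032.00 − 6·€125.00 = €1,282.00.
Then at r₁ with €125.00/mo: n₂ = −ln(1 − r₁·B/P)/ln(1+r₁) ≈ 11.35 → 12 more payments.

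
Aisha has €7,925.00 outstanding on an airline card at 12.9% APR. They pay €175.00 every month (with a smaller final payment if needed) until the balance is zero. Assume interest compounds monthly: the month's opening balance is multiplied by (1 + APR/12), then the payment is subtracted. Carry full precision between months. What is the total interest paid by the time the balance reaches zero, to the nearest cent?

Monthly rate r = 12.9%/12 = 1.075% = 0.01075.
Payoff takes n = ⌈−ln(1 − rB₀/P)/ln(1+r)⌉ = ⌈62.392⌉ = 63 payments; the last is €68.77.
Total paid = 62·€175.00 + €68.77 = €10,918.77.
Total interest = total paid − principal = €10,918.77 − €7,925.00 = €2,993.77.

€2,993.77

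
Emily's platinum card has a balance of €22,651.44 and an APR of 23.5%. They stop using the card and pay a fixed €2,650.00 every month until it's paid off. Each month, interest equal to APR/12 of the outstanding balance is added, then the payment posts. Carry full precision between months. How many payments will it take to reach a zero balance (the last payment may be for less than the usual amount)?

10 payments

Monthly rate r = 23.5%/12 = 1.95833% = 0.0195833.
Recurrence: B ← B·(1+r) − €2,650.00.
Month 1: interest €443.59; balance after payment €20,445.03.
Month 2: interest €400.38; balance after payment €18,195.41.
Closed form: n = −ln(1 − rB₀/P)/ln(1+r) = −ln(0.83261)/ln(1.01958) ≈ 9.446, so the balance reaches zero during payment 10.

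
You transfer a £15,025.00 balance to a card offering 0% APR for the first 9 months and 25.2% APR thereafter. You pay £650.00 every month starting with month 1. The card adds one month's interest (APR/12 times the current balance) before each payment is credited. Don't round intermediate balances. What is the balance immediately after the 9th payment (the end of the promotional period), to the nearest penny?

Promo months 1–9 at r₀ = 0%/12 = 0; months 10+ at r₁ = 25.2%/12 = 0.021.
After month 9 (no interest yet): B = £15,025.00 − 9·£650.00 = £9,175.00.

£9,175.00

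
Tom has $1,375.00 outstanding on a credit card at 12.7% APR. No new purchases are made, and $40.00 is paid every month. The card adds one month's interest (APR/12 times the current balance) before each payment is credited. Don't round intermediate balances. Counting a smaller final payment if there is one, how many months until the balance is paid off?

43 months

Monthly rate r = 12.7%/12 = 1.05833% = 0.0105833.
Recurrence: B ← B·(1+r) − $40.00.
Month 1: interest $14.55; balance after payment $1,349.55.
Month 2: interest $14.28; balance after payment $1,323.83.
Closed form: n = −ln(1 − rB₀/P)/ln(1+r) = −ln(0.6362)/ln(1.01058) ≈ 42.958, so the balance reaches zero during payment 43.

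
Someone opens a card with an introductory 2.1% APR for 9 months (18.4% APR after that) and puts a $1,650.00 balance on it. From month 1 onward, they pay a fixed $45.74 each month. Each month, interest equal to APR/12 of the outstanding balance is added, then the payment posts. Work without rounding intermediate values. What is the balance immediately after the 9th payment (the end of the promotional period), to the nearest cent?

$1,261.62

Promo months 1–9 at r₀ = 2.1%/12 = 0.00175; months 10+ at r₁ = 18.4%/12 = 0.0153333.
After month 9: iterate B ← B·(1+r₀) − $45.74 for 9 months → $1,261.62.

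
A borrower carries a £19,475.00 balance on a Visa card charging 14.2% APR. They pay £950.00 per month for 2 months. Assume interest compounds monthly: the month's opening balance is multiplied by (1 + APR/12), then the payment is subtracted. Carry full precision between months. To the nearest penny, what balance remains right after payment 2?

£18,027.39

Monthly rate r = 14.2%/12 = 1.18333% = 0.0118333.
Each month: B ← B·(1+r) − £950.00.
Month 1: interest £230.45; balance after payment £18,755.45.
Month 2: interest £221.94; balance after payment £18,027.39.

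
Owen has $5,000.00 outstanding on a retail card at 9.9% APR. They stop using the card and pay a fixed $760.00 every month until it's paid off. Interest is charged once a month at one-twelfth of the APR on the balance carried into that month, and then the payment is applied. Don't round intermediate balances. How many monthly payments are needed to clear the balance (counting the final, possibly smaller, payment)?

7 payments

Monthly rate r = 9.9%/12 = 0.825% = 0.00825.
Recurrence: B ← B·(1+r) − $760.00.
Month 1: interest $41.25; balance after payment $4,281.25.
Month 2: interest $35.32; balance after payment $3,556.57.
Closed form: n = −ln(1 − rB₀/P)/ln(1+r) = −ln(0.94572)/ln(1.00825) ≈ 6.792, so the balance reaches zero during payment 7.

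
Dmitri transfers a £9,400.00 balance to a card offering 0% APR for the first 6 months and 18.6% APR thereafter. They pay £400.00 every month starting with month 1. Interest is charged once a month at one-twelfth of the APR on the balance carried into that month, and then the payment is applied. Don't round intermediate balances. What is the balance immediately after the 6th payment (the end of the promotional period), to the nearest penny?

Promo months 1–6 at r₀ = 0%/12 = 0; months 7+ at r₁ = 18.6%/12 = 0.0155.
After month 6 (no interest yet): B = £9,400.00 − 6·£400.00 = £7,000.00.

£7,000.00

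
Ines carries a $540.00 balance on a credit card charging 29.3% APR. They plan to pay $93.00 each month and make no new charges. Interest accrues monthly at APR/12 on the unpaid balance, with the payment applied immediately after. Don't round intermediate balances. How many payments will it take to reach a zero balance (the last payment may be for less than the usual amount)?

Monthly rate r = 29.3%/12 = 2.44167% = 0.0244167.
Recurrence: B ← B·(1+r) − $93.00.
Month 1: interest $13.19; balance after payment $460.18.
Month 2: interest $11.24; balance after payment $378.42.
Closed form: n = −ln(1 − rB₀/P)/ln(1+r) = −ln(0.85823)/ln(1.02442) ≈ 6.338, so the balance reaches zero during payment 7.

7 months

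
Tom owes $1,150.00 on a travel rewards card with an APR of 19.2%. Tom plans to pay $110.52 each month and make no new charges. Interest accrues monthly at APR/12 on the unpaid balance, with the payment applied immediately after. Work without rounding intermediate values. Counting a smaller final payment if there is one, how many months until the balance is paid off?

12 payments

Monthly rate r = 19.2%/12 = 1.6% = 0.016.
Recurrence: B ← B·(1+r) − $110.52.
Month 1: interest $18.40; balance after payment $1,057.88.
Month 2: interest $16.93; balance after payment $964.29.
Closed form: n = −ln(1 − rB₀/P)/ln(1+r) = −ln(0.83351)/ln(1.016) ≈ 11.472, so the balance reaches zero during payment 12.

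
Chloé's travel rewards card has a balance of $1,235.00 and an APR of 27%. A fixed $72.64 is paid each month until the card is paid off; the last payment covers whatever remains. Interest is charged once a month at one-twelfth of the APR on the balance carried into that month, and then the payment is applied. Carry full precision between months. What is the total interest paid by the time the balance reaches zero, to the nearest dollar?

$339

Monthly rate r = 27%/12 = 2.25% = 0.0225.
Payoff takes n = ⌈−ln(1 − rB₀/P)/ln(1+r)⌉ = ⌈21.668⌉ = 22 payments; the last is $48.74.
Total paid = 21·$72.64 + $48.74 = $1,574.18.
Total interest = total paid − principal = $1,574.18 − $1,235.00 = $339.18.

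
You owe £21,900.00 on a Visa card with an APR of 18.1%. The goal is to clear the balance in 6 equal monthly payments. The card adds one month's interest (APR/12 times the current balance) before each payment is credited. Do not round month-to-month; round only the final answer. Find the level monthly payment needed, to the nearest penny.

£3,845.09

Monthly rate r = 18.1%/12 = 1.50833% = 0.0150833.
Level-payment amortization: P = B₀·r / (1 − (1+r)^(−n)) = 21900.00·0.0150833 / (1 − 1.01508^(−6)).
Denominator 1 − (1+r)^(−6) = 0.0859081914.
P = 330.325 / 0.0859081914 ≈ 3845.09.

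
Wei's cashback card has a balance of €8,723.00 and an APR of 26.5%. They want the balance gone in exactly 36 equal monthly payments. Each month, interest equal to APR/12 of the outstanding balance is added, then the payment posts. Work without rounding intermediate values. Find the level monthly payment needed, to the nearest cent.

Monthly rate r = 26.5%/12 = 2.20833% = 0.0220833.
Level-payment amortization: P = B₀·r / (1 − (1+r)^(−n)) = 8723.00·0.0220833 / (1 − 1.02208^(−36)).
Denominator 1 − (1+r)^(−36) = 0.544495191.
P = 192.633 / 0.544495191 ≈ 353.78.

€353.78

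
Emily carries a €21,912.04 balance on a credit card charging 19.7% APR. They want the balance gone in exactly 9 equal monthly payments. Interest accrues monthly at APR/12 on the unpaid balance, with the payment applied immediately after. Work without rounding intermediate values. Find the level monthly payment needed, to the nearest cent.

Monthly rate r = 19.7%/12 = 1.64167% = 0.0164167.
Level-payment amortization: P = B₀·r / (1 − (1+r)^(−n)) = 21912.04·0.0164167 / (1 − 1.01642^(−9)).
Denominator 1 − (1+r)^(−9) = 0.136317738.
P = 359.723 / 0.136317738 ≈ 2638.85.

€2,638.85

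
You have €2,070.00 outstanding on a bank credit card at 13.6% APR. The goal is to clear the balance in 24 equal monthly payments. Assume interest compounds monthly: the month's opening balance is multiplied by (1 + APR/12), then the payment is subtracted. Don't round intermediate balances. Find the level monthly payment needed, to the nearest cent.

€99.00

Monthly rate r = 13.6%/12 = 1.13333% = 0.0113333.
Level-payment amortization: P = B₀·r / (1 − (1+r)^(−n)) = 2070.00·0.0113333 / (1 − 1.01133^(−24)).
Denominator 1 − (1+r)^(−24) = 0.236979373.
P = 23.46 / 0.236979373 ≈ 99.00.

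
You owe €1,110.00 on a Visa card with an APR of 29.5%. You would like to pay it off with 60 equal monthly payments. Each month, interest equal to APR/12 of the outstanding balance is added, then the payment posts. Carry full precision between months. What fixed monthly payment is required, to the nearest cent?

Monthly rate r = 29.5%/12 = 2.45833% = 0.0245833.
Level-payment amortization: P = B₀·r / (1 − (1+r)^(−n)) = 1110.00·0.0245833 / (1 − 1.02458^(−60)).
Denominator 1 − (1+r)^(−60) = 0.767103598.
P = 27.2875 / 0.767103598 ≈ 35.57.

€35.57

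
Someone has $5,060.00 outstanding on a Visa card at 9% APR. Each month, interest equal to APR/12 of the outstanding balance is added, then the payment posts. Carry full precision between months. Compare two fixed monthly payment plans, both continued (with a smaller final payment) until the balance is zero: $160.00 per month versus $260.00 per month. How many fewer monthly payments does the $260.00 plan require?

15 fewer payments

Monthly rate r = 9%/12 = 0.75% = 0.0075.
At $160.00/mo: n = ⌈−ln(1 − rB₀/P)/ln(1+r)⌉ = 37 payments (last $37.59); total interest = total paid − $5,060.00 = $737.59.
At $260.00/mo: 22 payments (last $30.26); total interest $430.26.
Payments saved = 37 − 22 = 15.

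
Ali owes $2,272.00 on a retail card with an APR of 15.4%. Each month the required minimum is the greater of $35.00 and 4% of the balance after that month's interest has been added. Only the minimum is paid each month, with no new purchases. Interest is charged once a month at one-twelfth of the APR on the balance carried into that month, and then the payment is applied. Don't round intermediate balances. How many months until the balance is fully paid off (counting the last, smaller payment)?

65 months

Monthly rate r = 15.4%/12 = 1.28333% = 0.0128333.
While 4% of the post-interest balance exceeds $35.00, each month B ← (B·(1+r))·(1 − 0.04), i.e. B shrinks by the factor (1+r)·0.96 = 0.97232.
This holds for months 1–35. Entering month 36 the balance is $850.61; 4% of the post-interest balance is now below $35.00, so the flat $35.00 minimum applies from here.
From month 36 a fixed $35.00 at rate r clears $850.61 in 30 more payments. Total: 35 + 30 = 65 months.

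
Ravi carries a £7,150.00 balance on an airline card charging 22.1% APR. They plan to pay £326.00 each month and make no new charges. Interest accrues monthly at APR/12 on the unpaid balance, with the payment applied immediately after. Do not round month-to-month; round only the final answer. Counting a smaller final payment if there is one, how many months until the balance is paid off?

Monthly rate r = 22.1%/12 = 1.84167% = 0.0184167.
Recurrence: B ← B·(1+r) − £326.00.
Month 1: interest £131.68; balance after payment £6,955.68.
Month 2: interest £128.10; balance after payment £6,757.78.
Closed form: n = −ln(1 − rB₀/P)/ln(1+r) = −ln(0.59608)/ln(1.01842) ≈ 28.351, so the balance reaches zero during payment 29.

29 months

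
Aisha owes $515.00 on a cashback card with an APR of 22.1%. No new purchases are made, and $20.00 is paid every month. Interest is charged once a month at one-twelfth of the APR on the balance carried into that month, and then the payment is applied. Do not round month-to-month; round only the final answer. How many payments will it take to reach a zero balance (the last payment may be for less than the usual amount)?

36 payments

Monthly rate r = 22.1%/12 = 1.84167% = 0.0184167.
Recurrence: B ← B·(1+r) − $20.00.
Month 1: interest $9.48; balance after payment $504.48.
Month 2: interest $9.29; balance after payment $493.78.
Closed form: n = −ln(1 − rB₀/P)/ln(1+r) = −ln(0.52577)/ln(1.01842) ≈ 35.229, so the balance reaches zero during payment 36.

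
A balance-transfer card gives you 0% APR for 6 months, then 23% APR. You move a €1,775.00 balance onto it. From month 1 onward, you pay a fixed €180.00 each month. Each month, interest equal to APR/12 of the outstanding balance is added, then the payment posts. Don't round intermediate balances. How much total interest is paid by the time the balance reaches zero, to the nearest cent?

Promo months 1–6 at r₀ = 0%/12 = 0; months 7+ at r₁ = 23%/12 = 0.0191667.
After month 6 (no interest yet): B = €1,775.00 − 6·€180.00 = €695.00.
Then at r₁ with €180.00/mo: n₂ = −ln(1 − r₁·B/P)/ln(1+r₁) ≈ 4.05 → 5 more payments.
Total paid = 10·€180.00 + €9.04 = €1,809.04; interest = €1,809.04 − €1,775.00 = €34.04.

€34.04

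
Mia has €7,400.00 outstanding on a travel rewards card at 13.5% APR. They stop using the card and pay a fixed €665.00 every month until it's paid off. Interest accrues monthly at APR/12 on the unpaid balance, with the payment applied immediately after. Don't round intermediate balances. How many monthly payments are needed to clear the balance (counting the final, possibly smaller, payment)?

12 months

Monthly rate r = 13.5%/12 = 1.125% = 0.01125.
Recurrence: B ← B·(1+r) − €665.00.
Month 1: interest €83.25; balance after payment €6,818.25.
Month 2: interest €76.71; balance after payment €6,229.96.
Closed form: n = −ln(1 − rB₀/P)/ln(1+r) = −ln(0.87481)/ln(1.01125) ≈ 11.955, so the balance reaches zero during payment 12.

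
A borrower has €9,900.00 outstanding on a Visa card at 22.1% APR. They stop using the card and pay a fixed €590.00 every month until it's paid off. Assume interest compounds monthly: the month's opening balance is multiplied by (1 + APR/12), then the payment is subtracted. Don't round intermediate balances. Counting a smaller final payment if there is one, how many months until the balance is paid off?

21 payments

Monthly rate r = 22.1%/12 = 1.84167% = 0.0184167.
Recurrence: B ← B·(1+r) − €590.00.
Month 1: interest €182.33; balance after payment €9,492.33.
Month 2: interest €174.82; balance after payment €9,077.14.
Closed form: n = −ln(1 − rB₀/P)/ln(1+r) = −ln(0.69097)/ln(1.01842) ≈ 20.256, so the balance reaches zero during payment 21.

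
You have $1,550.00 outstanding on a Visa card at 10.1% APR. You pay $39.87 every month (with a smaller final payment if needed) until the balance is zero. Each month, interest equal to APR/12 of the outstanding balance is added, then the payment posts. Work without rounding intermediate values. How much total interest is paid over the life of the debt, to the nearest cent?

Monthly rate r = 10.1%/12 = 0.841667% = 0.00841667.
Payoff takes n = ⌈−ln(1 − rB₀/P)/ln(1+r)⌉ = ⌈47.286⌉ = 48 payments; the last is $11.42.
Total paid = 47·$39.87 + $11.42 = $1,885.31.
Total interest = total paid − principal = $1,885.31 − $1,550.00 = $335.31.

$335.31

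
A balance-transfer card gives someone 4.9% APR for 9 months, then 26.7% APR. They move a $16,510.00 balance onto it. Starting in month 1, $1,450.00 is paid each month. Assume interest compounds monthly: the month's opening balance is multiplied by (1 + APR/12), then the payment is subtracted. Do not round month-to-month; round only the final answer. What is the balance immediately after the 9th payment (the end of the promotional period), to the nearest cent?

$3,861.55

Promo months 1–9 at r₀ = 4.9%/12 = 0.00408333; months 10+ at r₁ = 26.7%/12 = 0.02225.
After month 9: iterate B ← B·(1+r₀) − $1,450.00 for 9 months → $3,861.55.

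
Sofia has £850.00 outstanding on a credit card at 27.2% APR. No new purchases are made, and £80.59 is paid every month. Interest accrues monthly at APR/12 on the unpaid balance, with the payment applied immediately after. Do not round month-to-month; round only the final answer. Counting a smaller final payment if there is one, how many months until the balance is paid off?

Monthly rate r = 27.2%/12 = 2.26667% = 0.0226667.
Recurrence: B ← B·(1+r) − £80.59.
Month 1: interest £19.27; balance after payment £788.68.
Month 2: interest £17.88; balance after payment £725.96.
Closed form: n = −ln(1 − rB₀/P)/ln(1+r) = −ln(0.76093)/ln(1.02267) ≈ 12.190, so the balance reaches zero during payment 13.

13 months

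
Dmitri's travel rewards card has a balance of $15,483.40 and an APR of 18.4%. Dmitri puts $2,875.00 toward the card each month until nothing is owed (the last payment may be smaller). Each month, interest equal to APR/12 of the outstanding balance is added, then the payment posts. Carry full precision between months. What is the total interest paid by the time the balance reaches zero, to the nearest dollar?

$805

Monthly rate r = 18.4%/12 = 1.53333% = 0.0153333.
Payoff takes n = ⌈−ln(1 − rB₀/P)/ln(1+r)⌉ = ⌈5.664⌉ = 6 payments; the last is $1,913.68.
Total paid = 5·$2,875.00 + $1,913.68 = $16,288.68.
Total interest = total paid − principal = $16,288.68 − $15,483.40 = $805.28.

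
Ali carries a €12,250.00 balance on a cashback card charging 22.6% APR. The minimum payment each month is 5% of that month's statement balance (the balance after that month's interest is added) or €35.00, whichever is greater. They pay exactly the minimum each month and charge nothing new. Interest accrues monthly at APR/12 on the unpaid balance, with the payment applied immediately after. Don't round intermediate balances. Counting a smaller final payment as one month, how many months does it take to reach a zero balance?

Monthly rate r = 22.6%/12 = 1.88333% = 0.0188333.
While 5% of the post-interest balance exceeds €35.00, each month B ← (B·(1+r))·(1 − 0.05), i.e. B shrinks by the factor (1+r)·0.95 = 0.96789.
This holds for months 1–89. Entering month 90 the balance is €670.99; 5% of the post-interest balance is now below €35.00, so the flat €35.00 minimum applies from here.
From month 90 a fixed €35.00 at rate r clears €670.99 in 25 more payments. Total: 89 + 25 = 114 months.

114 months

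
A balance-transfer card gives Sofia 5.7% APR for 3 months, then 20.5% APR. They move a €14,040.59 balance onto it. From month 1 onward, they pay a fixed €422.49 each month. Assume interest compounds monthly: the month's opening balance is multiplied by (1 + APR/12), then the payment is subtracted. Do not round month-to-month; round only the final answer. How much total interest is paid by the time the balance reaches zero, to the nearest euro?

Promo months 1–3 at r₀ = 5.7%/12 = 0.00475; months 4+ at r₁ = 20.5%/12 = 0.0170833.
After month 3: iterate B ← B·(1+r₀) − €422.49 for 3 months → €12,968.12.
Then at r₁ with €422.49/mo: n₂ = −ln(1 − r₁·B/P)/ln(1+r₁) ≈ 43.87 → 44 more payments.
Total paid = 46·€422.49 + €367.65 = €19,802.19; interest = €19,802.19 − €14,040.59 = €5,761.60.

€5,762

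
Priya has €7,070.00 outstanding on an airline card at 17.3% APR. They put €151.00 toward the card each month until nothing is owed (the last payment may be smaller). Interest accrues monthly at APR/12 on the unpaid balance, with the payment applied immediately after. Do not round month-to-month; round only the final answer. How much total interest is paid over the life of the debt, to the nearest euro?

€4,787

Monthly rate r = 17.3%/12 = 1.44167% = 0.0144167.
Payoff takes n = ⌈−ln(1 − rB₀/P)/ln(1+r)⌉ = ⌈78.522⌉ = 79 payments; the last is €79.13.
Total paid = 78·€151.00 + €79.13 = €11,857.13.
Total interest = total paid − principal = €11,857.13 − €7,070.00 = €4,787.13.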